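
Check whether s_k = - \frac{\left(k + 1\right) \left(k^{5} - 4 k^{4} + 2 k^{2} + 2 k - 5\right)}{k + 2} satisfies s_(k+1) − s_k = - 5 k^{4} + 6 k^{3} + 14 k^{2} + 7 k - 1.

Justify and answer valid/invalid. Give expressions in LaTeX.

s_(k+1) = -(k + 2)*(2*k + (k + 1)**5 - 4*(k + 1)**4 + 2*(k + 1)**2 - 3)/(k + 3)
s_(k+1) − s_k = (-5*k**6 - 15*k**5 + 22*k**4 + 87*k**3 + 81*k**2 + 22*k + 1)/(k**2 + 5*k + 6)
(s_(k+1) − s_k) − t_k = (4*k**5 + 8*k**4 - 26*k**3 - 37*k**2 - 15*k + 7)/(k**2 + 5*k + 6)

Invalid: residual \frac{4 k^{5} + 8 k^{4} - 26 k^{3} - 37 k^{2} - 15 k + 7}{k^{2} + 5 k + 6} ≠ 0.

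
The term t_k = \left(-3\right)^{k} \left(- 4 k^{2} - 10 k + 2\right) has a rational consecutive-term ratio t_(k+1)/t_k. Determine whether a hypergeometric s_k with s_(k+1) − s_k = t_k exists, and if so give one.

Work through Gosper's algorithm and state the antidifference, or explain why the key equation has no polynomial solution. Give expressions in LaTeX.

s_k = \left(-3\right)^{k} \left(k^{2} + k - 2\right)

The ratio is 3*(-2*k**2 - 9*k - 6)/(2*k**2 + 5*k - 1).
So A=-3 and B=1, with C=k**2 + 5*k/2 - 1/2.
Need (-3)·f(k+1) − (1)·f(k) = k**2 + 5*k/2 - 1/2.
d = 2 from the (0,0,2) case.
Coefficient equations give f(k) = -(k - 1)*(k + 2)/4.
So s_k = (B(k−1)f/C)·t_k = (-(k - 1)*(k + 2)/(2*(2*k**2 + 5*k - 1)))·t_k = (-3)**k*(k**2 + k - 2).
Verify: (-3)**k*(-4*k**2 - 10*k + 2) matches t_k.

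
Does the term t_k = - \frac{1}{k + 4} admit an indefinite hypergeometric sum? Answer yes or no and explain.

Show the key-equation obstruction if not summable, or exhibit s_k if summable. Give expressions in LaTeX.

No — key equation has no polynomial f.

t_(k+1)/t_k = (k + 4)/(k + 5).
Gosper form: A/B · C(k+1)/C(k) with A=k + 4, B=k + 5, C=1.
f must satisfy (k + 4)·f(k+1) − (k + 4)·f(k) = 1.
Bound: deg f ≤ 0.
Put f(k) = c0: A·f(k+1) − B(k−1)·f(k) − C = -1; need -1 = 0 — inconsistent ⇒ no f, not summable.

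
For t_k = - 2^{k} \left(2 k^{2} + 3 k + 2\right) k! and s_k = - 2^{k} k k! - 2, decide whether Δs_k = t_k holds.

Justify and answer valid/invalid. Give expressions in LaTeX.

s_(k+1) = -2**(k + 1)*(k + 1)*factorial(k + 1) - 2
s_(k+1) − s_k = -2**k*(2*k**2 + 3*k + 2)*factorial(k)
(s_(k+1) − s_k) − t_k = 0

Valid — Δs_k = t_k.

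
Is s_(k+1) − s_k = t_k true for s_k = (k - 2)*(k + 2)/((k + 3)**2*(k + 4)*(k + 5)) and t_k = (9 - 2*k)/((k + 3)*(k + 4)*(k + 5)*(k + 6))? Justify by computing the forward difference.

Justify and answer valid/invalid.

s_(k+1) = (k - 1)*(k + 3)/((k + 4)**2*(k + 5)*(k + 6))
s_(k+1) − s_k = (-(k - 2)*(k + 2)*(k + 4)*(k + 6) + (k - 1)*(k + 3)**3)/((k + 3)**2*(k + 4)**2*(k + 5)*(k + 6))
(s_(k+1) − s_k) − t_k = (3*k**2 + k - 39)/(k**6 + 25*k**5 + 257*k**4 + 1391*k**3 + 4182*k**2 + 6624*k + 4320)

Invalid: residual (3*k**2 + k - 39)/(k**6 + 25*k**5 + 257*k**4 + 1391*k**3 + 4182*k**2 + 6624*k + 4320) ≠ 0.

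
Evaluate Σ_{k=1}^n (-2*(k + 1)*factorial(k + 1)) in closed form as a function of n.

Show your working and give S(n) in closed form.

Ratio r(k) = (k + 2)**2/(k + 1).
A = k + 2, B = 1, C = k + 1.
Key eq: (k + 2)·f(k+1) = (1)·f(k) + (k + 1).
d = 0 from the (1,0,1) case.
A polynomial solution: f(k) = 1.
So s_k = (B(k−1)f/C)·t_k = (1/(k + 1))·t_k = -2*factorial(k + 1).
Verify: -2*(k + 1)*factorial(k + 1) matches t_k.
s_(n+1) = -2*factorial(n + 2) and s_(1) = -4, so S(n) = 4 - 2*factorial(n + 2).

S(n) = 4 - 2*factorial(n + 2)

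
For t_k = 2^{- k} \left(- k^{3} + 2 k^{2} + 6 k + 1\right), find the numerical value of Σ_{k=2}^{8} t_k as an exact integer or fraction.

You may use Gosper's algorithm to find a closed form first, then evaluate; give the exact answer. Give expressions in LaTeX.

Ratio r(k) = (k**3 + k**2 - 7*k - 8)/(2*(k**3 - 2*k**2 - 6*k - 1)).
Take A(k)=1/2, B(k)=1, C(k)=k**3 - 2*k**2 - 6*k - 1.
Set up (1/2)·f(k+1) − (1)·f(k) − (k**3 - 2*k**2 - 6*k - 1) = 0.
Bound: deg f ≤ 3.
Solve for f: f(k) = -2*k*(k**2 + k - 1) (degree 3 ≤ 3).
So s_k = (B(k−1)f/C)·t_k = (-2*k*(k**2 + k - 1)/(k**3 - 2*k**2 - 6*k - 1))·t_k = 2**(1 - k)*k*(k**2 + k - 1).
Verify: (-k**3 + 2*k**2 + 6*k + 1)/2**k matches t_k.
Σ_(k=2)^(8) t_k = s_(9) − s_(2) = 801/256 − (5) = -479/256.

Σ = -479/256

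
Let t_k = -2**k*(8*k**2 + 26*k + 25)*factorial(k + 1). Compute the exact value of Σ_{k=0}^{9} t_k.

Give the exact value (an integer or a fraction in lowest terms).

r(k) = 2*(8*k**3 + 58*k**2 + 143*k + 118)/(8*k**2 + 26*k + 25) after simplifying.
A = 2*k + 4, B = 1, C = k**2 + 13*k/4 + 25/8.
Set up (2*k + 4)·f(k+1) − (1)·f(k) − (k**2 + 13*k/4 + 25/8) = 0.
deg f ≤ 1 (via 1,0,2).
Solve for f: f(k) = (4*k + 3)/8 (degree 1 ≤ 1).
Then R = B(k−1)f/C = (4*k + 3)/(8*k**2 + 26*k + 25), so s_k = R(k)·t_k = -2**k*(4*k + 3)*factorial(k + 1).
s_(k+1) − s_k = -2**k*(8*k**2 + 26*k + 25)*factorial(k + 1) = t_k.
Sum = s_(10) − s_(0); s_(10) = -1757616537600, s_(0) = -3 ⇒ -1757616537597.

Σ = -1757616537597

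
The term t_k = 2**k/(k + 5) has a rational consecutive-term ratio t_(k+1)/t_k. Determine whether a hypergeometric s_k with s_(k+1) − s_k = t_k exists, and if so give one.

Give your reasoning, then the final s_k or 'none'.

Compute t_(k+1)/t_k: get 2*(k + 5)/(k + 6).
Factor: A=2*k + 10; B=k + 6; C=1.
Set up (2*k + 10)·f(k+1) − (k + 5)·f(k) − (1) = 0.
deg f ≤ -1 (via 1,1,0).
Negative degree bound (-1): no f exists, t_k not Gosper-summable.

none (Gosper's algorithm certifies no s_k)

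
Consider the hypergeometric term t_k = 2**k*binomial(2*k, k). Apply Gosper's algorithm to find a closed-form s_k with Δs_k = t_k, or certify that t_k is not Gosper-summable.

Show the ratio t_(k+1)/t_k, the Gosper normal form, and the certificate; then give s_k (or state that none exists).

Step 1: r(k) = 4*(2*k + 1)/(k + 1).
Gosper form: A/B · C(k+1)/C(k) with A=8*k + 4, B=k + 1, C=1.
Need (8*k + 4)·f(k+1) − (k)·f(k) = 1.
Bound: deg f ≤ -1.
deg f ≤ -1 is impossible — no certificate.

no hypergeometric antidifference exists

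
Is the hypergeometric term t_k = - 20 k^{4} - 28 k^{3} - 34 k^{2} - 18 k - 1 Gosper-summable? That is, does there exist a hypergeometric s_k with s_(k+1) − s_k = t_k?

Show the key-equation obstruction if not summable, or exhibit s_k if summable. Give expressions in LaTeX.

Ratio r(k) = (20*k**4 + 108*k**3 + 238*k**2 + 250*k + 101)/(20*k**4 + 28*k**3 + 34*k**2 + 18*k + 1).
A = 1, B = 1, C = k**4 + 7*k**3/5 + 17*k**2/10 + 9*k/10 + 1/20.
Set up (1)·f(k+1) − (1)·f(k) − (k**4 + 7*k**3/5 + 17*k**2/10 + 9*k/10 + 1/20) = 0.
Bound: deg f ≤ 5.
Solve for f: f(k) = k*(4*k**4 - 3*k**3 + 4*k**2 - k - 3)/20 (degree 5 ≤ 5).
Then R = B(k−1)f/C = k*(4*k**4 - 3*k**3 + 4*k**2 - k - 3)/(20*k**4 + 28*k**3 + 34*k**2 + 18*k + 1), so s_k = R(k)·t_k = k*(-4*k**4 + 3*k**3 - 4*k**2 + k + 3).
s_(k+1) − s_k = -20*k**4 - 28*k**3 - 34*k**2 - 18*k - 1 = t_k.

Yes. s_k = k \left(- 4 k^{4} + 3 k^{3} - 4 k^{2} + k + 3\right).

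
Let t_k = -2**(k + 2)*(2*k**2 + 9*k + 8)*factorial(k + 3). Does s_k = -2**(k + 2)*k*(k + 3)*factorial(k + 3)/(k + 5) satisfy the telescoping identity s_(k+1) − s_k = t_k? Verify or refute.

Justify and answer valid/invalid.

s_(k+1) = -2**(k + 3)*(k + 1)*(k + 4)*factorial(k + 4)/(k + 6)
s_(k+1) − s_k = -2**(k + 2)*(2*k**4 + 27*k**3 + 129*k**2 + 254*k + 160)*factorial(k + 3)/((k + 5)*(k + 6))
(s_(k+1) − s_k) − t_k = 2**(k + 3)*(2*k**3 + 19*k**2 + 52*k + 40)*factorial(k + 3)/((k + 5)*(k + 6))

Invalid: residual 2**(k + 3)*(2*k**3 + 19*k**2 + 52*k + 40)*factorial(k + 3)/((k + 5)*(k + 6)) ≠ 0.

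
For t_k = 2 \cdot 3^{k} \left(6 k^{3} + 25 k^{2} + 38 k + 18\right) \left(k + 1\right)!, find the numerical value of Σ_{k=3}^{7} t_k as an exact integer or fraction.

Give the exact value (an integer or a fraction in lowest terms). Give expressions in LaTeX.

r(k) = 3*(6*k**4 + 55*k**3 + 192*k**2 + 299*k + 174)/(6*k**3 + 25*k**2 + 38*k + 18) after simplifying.
Factor: A=3*k + 6; B=1; C=k**3 + 25*k**2/6 + 19*k/3 + 3.
Key eq: (3*k + 6)·f(k+1) = (1)·f(k) + (k**3 + 25*k**2/6 + 19*k/3 + 3).
d = 2 from the (1,0,3) case.
A polynomial solution: f(k) = k*(2*k + 1)/6.
Get s_k = R·t_k = 2*3**k*k*(2*k + 1)*factorial(k + 1) with R(k) = B(k−1)f(k)/C(k) = k*(2*k + 1)/(6*k**3 + 25*k**2 + 38*k + 18).
Verify: 2*3**k*(6*k**3 + 25*k**2 + 38*k + 18)*factorial(k + 1) matches t_k.
Evaluate s at k=8 and k=3: 647592744960 and 27216; difference 647592717744.

Σ = 647592717744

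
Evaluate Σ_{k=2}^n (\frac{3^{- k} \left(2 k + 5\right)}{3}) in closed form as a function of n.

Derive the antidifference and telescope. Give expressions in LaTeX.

Step 1: r(k) = (2*k + 7)/(3*(2*k + 5)).
Gosper form: A/B · C(k+1)/C(k) with A=1/3, B=1, C=k + 5/2.
Need (1/3)·f(k+1) − (1)·f(k) = k + 5/2.
deg f ≤ 1 (via 0,0,1).
Coefficient equations give f(k) = -3*(k + 3)/2.
R(k) = B(k−1)·f(k)/C(k) = -3*(k + 3)/(2*k + 5); s_k = R·t_k = (-k - 3)/3**k.
Check: Δs_k = (2*k + 5)/(3*3**k). ✓
Telescope: S(n) = s_(n+1) − s_(2) = 3**(-n - 1)*(-n - 4) − (-5/9) = 3**(-n - 2)*(5*3**n - 3*n - 12).

S(n) = 3^{- n - 2} \left(5 \cdot 3^{n} - 3 n - 12\right)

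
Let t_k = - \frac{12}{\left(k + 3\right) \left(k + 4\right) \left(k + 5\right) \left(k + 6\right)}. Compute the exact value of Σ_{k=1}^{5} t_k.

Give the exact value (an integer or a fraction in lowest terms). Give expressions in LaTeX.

Step 1: r(k) = (k + 3)/(k + 7).
So A=k + 3 and B=k + 7, with C=1.
f must satisfy (k + 3)·f(k+1) − (k + 6)·f(k) = 1.
Bound: deg f ≤ 3.
Solve for f: f(k) = k*(k**2 + 12*k + 47)/180 (degree 3 ≤ 3).
R(k) = B(k−1)·f(k)/C(k) = k*(k + 6)*(k**2 + 12*k + 47)/180; s_k = R·t_k = k*(-k**2 - 12*k - 47)/(15*(k + 3)*(k + 4)*(k + 5)).
Δs = -12/(k**4 + 18*k**3 + 119*k**2 + 342*k + 360), as required.
Sum = s_(6) − s_(1); s_(6) = -31/495, s_(1) = -1/30 ⇒ -29/990.

Σ = -29/990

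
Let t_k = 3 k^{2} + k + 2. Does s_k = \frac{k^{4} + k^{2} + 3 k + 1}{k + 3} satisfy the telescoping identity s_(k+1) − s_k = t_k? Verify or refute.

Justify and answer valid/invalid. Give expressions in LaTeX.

s_(k+1) = (3*k + (k + 1)**4 + (k + 1)**2 + 4)/(k + 4)
s_(k+1) − s_k = (3*k**4 + 18*k**3 + 23*k**2 + 20*k + 14)/(k**2 + 7*k + 12)
(s_(k+1) − s_k) − t_k = 2*(-2*k**3 - 11*k**2 - 3*k - 5)/(k**2 + 7*k + 12)

Invalid: residual \frac{2 \left(- 2 k^{3} - 11 k^{2} - 3 k - 5\right)}{k^{2} + 7 k + 12} ≠ 0.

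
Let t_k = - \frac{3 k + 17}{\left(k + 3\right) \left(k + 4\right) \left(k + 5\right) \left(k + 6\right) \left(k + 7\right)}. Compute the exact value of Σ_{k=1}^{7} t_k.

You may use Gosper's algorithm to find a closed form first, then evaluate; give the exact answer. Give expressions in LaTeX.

Σ = -61/9240

Ratio r(k) = (k + 3)*(3*k + 20)/((k + 8)*(3*k + 17)).
A = k + 3, B = k + 8, C = k + 17/3.
f must satisfy (k + 3)·f(k+1) − (k + 7)·f(k) = k + 17/3.
Bound: deg f ≤ 4.
Match coefficients ⇒ f(k) = k*(k + 5)*(k**2 + 13*k + 54)/216.
Get s_k = R·t_k = k*(-k**2 - 13*k - 54)/(72*(k**3 + 13*k**2 + 54*k + 72)) with R(k) = B(k−1)f(k)/C(k) = k*(k + 5)*(k + 7)*(k**2 + 13*k + 54)/(72*(3*k + 17)).
Check: Δs_k = (-3*k - 17)/(k**5 + 25*k**4 + 245*k**3 + 1175*k**2 + 2754*k + 2520). ✓
Evaluate s at k=8 and k=1: -37/2772 and -17/2520; difference -61/9240.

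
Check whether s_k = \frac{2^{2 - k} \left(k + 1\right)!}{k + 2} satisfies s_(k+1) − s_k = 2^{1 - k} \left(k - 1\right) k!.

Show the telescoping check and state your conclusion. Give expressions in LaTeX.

Invalid: residual - \frac{2^{1 - k} \left(k^{2} + k - 4\right) k!}{\left(k + 2\right) \left(k + 3\right)} ≠ 0.

s_(k+1) = 2**(1 - k)*factorial(k + 2)/(k + 3)
s_(k+1) − s_k = 2**(1 - k)*(k**2 + 2*k - 2)*factorial(k + 1)/((k + 2)*(k + 3))
(s_(k+1) − s_k) − t_k = -2**(1 - k)*(k**2 + k - 4)*factorial(k)/((k + 2)*(k + 3))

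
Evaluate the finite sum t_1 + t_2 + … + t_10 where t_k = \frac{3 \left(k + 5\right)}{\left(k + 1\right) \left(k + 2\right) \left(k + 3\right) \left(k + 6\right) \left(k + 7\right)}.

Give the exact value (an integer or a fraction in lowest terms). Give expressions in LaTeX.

Compute t_(k+1)/t_k: get (k + 1)*(k + 6)**2/((k + 4)*(k + 5)*(k + 8)).
Normal form (A,B,C) = (k + 1, k + 8, k**3 + 14*k**2 + 65*k + 100).
Set up (k + 1)·f(k+1) − (k + 7)·f(k) − (k**3 + 14*k**2 + 65*k + 100) = 0.
Bound: deg f ≤ 6.
Solve for f: f(k) = k*(k + 3)*(k + 4)**2*(k + 5)**2/36 (degree 6 ≤ 6).
Certificate R = B(k−1)f/C = k*(k + 3)*(k + 4)*(k + 7)/36 gives s_k = k*(k**2 + 9*k + 20)/(12*(k**3 + 9*k**2 + 20*k + 12)).
Δs = 3*(k + 5)/(k**5 + 19*k**4 + 131*k**3 + 401*k**2 + 540*k + 252), as required.
Σ_(k=1)^(10) t_k = s_(11) − s_(1) = 55/663 − (5/84) = 145/6188.

Σ = 145/6188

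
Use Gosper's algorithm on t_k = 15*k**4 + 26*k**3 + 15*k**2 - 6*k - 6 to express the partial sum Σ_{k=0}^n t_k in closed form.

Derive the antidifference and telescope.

The ratio is (15*k**4 + 86*k**3 + 183*k**2 + 162*k + 44)/(15*k**4 + 26*k**3 + 15*k**2 - 6*k - 6).
So A=1 and B=1, with C=k**4 + 26*k**3/15 + k**2 - 2*k/5 - 2/5.
Need (1)·f(k+1) − (1)·f(k) = k**4 + 26*k**3/15 + k**2 - 2*k/5 - 2/5.
Degrees (0,0,4) ⇒ d ≤ 5.
Coefficient equations give f(k) = k*(3*k**4 - k**3 - 3*k**2 - 4*k - 1)/15.
Certificate R = B(k−1)f/C = k*(3*k**4 - k**3 - 3*k**2 - 4*k - 1)/(15*k**4 + 26*k**3 + 15*k**2 - 6*k - 6) gives s_k = k*(3*k**4 - k**3 - 3*k**2 - 4*k - 1).
Verify: 15*k**4 + 26*k**3 + 15*k**2 - 6*k - 6 matches t_k.
s_(n+1) = 3*n**5 + 14*n**4 + 23*n**3 + 11*n**2 - 7*n - 6 and s_(0) = 0, so S(n) = 3*n**5 + 14*n**4 + 23*n**3 + 11*n**2 - 7*n - 6.

S(n) = 3*n**5 + 14*n**4 + 23*n**3 + 11*n**2 - 7*n - 6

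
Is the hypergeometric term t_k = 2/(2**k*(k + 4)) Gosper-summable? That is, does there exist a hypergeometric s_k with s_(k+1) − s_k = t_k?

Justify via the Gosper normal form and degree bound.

No; the degree bound rules out any f.

Step 1: r(k) = (k + 4)/(2*(k + 5)).
Normal form (A,B,C) = (k/2 + 2, k + 5, 1).
Solve (k/2 + 2)·f(k+1) − (k + 4)·f(k) = 1.
From deg A=1, deg B=1, deg C=0: d=-1.
Bound -1 < 0, so the key equation has no polynomial solution.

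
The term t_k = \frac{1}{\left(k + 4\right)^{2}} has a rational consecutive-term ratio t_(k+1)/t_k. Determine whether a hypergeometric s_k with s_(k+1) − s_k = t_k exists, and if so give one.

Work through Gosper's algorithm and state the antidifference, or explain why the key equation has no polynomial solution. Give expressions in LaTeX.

none (Gosper's algorithm certifies no s_k)

Step 1: r(k) = (k + 4)**2/(k + 5)**2.
So A=k**2 + 8*k + 16 and B=k**2 + 10*k + 25, with C=1.
Need (k**2 + 8*k + 16)·f(k+1) − (k**2 + 8*k + 16)·f(k) = 1.
From deg A=2, deg B=2, deg C=0: d=0.
f = c0 ⇒ A·f(k+1) − B(k−1)·f(k) − C = -1. The system {-1 = 0} is inconsistent; no antidifference.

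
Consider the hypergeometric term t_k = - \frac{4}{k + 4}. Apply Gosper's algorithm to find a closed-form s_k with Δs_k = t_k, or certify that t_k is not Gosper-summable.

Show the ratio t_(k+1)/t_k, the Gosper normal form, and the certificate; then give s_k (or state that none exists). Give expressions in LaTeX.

Compute t_(k+1)/t_k: get (k + 4)/(k + 5).
A = k + 4, B = k + 5, C = 1.
Need (k + 4)·f(k+1) − (k + 4)·f(k) = 1.
d = 0 from the (1,1,0) case.
f = c0 ⇒ A·f(k+1) − B(k−1)·f(k) − C = -1. The system {-1 = 0} is inconsistent; no antidifference.

not Gosper-summable; s_k does not exist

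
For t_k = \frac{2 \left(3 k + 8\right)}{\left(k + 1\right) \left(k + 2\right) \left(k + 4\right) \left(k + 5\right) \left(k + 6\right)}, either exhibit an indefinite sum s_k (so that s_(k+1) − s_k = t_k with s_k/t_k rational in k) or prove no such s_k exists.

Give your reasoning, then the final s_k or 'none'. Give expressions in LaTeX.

s_k = \frac{k \left(k^{2} + 10 k + 29\right)}{10 \left(k^{3} + 10 k^{2} + 29 k + 20\right)}

t_(k+1)/t_k = (k + 1)*(k + 4)*(3*k + 11)/((k + 3)*(k + 7)*(3*k + 8)).
Factor: A=k + 1; B=k + 7; C=k**2 + 17*k/3 + 8.
Set up (k + 1)·f(k+1) − (k + 6)·f(k) − (k**2 + 17*k/3 + 8) = 0.
d = 5 from the (1,1,2) case.
Coefficient equations give f(k) = k*(k + 2)*(k + 3)*(k**2 + 10*k + 29)/60.
Certificate R = B(k−1)f/C = k*(k + 2)*(k + 6)*(k**2 + 10*k + 29)/(20*(3*k + 8)) gives s_k = k*(k**2 + 10*k + 29)/(10*(k**3 + 10*k**2 + 29*k + 20)).
Check: Δs_k = 2*(3*k + 8)/(k**5 + 18*k**4 + 121*k**3 + 372*k**2 + 508*k + 240). ✓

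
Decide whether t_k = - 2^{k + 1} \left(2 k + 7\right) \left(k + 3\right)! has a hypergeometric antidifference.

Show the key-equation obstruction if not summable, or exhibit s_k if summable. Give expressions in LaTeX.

Yes. s_k = - 2^{k + 1} \left(k + 3\right)!.

r(k) = 2*(k + 4)*(2*k + 9)/(2*k + 7) after simplifying.
Take A(k)=2*k + 8, B(k)=1, C(k)=k + 7/2.
Key eq: (2*k + 8)·f(k+1) = (1)·f(k) + (k + 7/2).
From deg A=1, deg B=0, deg C=1: d=0.
Coefficient equations give f(k) = 1/2.
R(k) = B(k−1)·f(k)/C(k) = 1/(2*k + 7); s_k = R·t_k = -2**(k + 1)*factorial(k + 3).
Δs = -2**(k + 1)*(2*k + 7)*factorial(k + 3), as required.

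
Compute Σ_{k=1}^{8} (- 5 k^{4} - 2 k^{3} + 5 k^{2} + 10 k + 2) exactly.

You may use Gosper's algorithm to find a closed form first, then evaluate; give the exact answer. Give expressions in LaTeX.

r(k) = (5*k**4 + 22*k**3 + 31*k**2 + 6*k - 10)/(5*k**4 + 2*k**3 - 5*k**2 - 10*k - 2) after simplifying.
A = 1, B = 1, C = k**4 + 2*k**3/5 - k**2 - 2*k - 2/5.
Solve (1)·f(k+1) − (1)·f(k) = k**4 + 2*k**3/5 - k**2 - 2*k - 2/5.
Degrees (0,0,4) ⇒ d ≤ 5.
Solve for f: f(k) = k*(k**4 - 2*k**3 - k**2 - 2*k + 2)/5 (degree 5 ≤ 5).
Then R = B(k−1)f/C = k*(k**4 - 2*k**3 - k**2 - 2*k + 2)/(5*k**4 + 2*k**3 - 5*k**2 - 10*k - 2), so s_k = R(k)·t_k = k*(-k**4 + 2*k**3 + k**2 + 2*k - 2).
s_(k+1) − s_k = -5*k**4 - 2*k**3 + 5*k**2 + 10*k + 2 = t_k.
Evaluate s at k=9 and k=1: -45054 and 2; difference -45056.

Σ = -45056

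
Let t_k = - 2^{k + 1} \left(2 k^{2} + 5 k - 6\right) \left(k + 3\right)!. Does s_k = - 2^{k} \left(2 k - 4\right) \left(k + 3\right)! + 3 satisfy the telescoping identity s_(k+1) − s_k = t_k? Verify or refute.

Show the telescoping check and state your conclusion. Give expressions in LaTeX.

s_(k+1) = -2**(k + 1)*(2*k - 2)*factorial(k + 4) + 3
s_(k+1) − s_k = -2**(k + 1)*(2*k**2 + 5*k - 6)*factorial(k + 3)
(s_(k+1) − s_k) − t_k = 0

valid; difference matches t_k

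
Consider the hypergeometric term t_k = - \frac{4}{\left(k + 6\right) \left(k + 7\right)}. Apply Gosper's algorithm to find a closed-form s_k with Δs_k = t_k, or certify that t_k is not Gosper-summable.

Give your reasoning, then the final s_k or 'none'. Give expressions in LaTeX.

r(k) = (k + 6)/(k + 8) after simplifying.
So A=k + 6 and B=k + 8, with C=1.
Need (k + 6)·f(k+1) − (k + 7)·f(k) = 1.
d = 1 from the (1,1,0) case.
Match coefficients ⇒ f(k) = k/6.
Certificate R = B(k−1)f/C = k*(k + 7)/6 gives s_k = -2*k/(3*k + 18).
s_(k+1) − s_k = -4/(k**2 + 13*k + 42) = t_k.

s_k = - \frac{2 k}{3 k + 18}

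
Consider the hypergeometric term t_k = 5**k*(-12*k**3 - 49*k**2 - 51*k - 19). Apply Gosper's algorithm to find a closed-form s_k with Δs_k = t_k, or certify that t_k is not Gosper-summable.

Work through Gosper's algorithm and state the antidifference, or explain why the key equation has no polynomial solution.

Ratio r(k) = 5*(12*k**3 + 85*k**2 + 185*k + 131)/(12*k**3 + 49*k**2 + 51*k + 19).
Normal form (A,B,C) = (5, 1, k**3 + 49*k**2/12 + 17*k/4 + 19/12).
f must satisfy (5)·f(k+1) − (1)·f(k) = k**3 + 49*k**2/12 + 17*k/4 + 19/12.
deg f ≤ 3 (via 0,0,3).
Solve for f: f(k) = (k + 1)*(3*k**2 - 2*k + 1)/12 (degree 3 ≤ 3).
R(k) = B(k−1)·f(k)/C(k) = (k + 1)*(3*k**2 - 2*k + 1)/(12*k**3 + 49*k**2 + 51*k + 19); s_k = R·t_k = 5**k*(-3*k**3 - k**2 + k - 1).
Δs = 5**k*(-12*k**3 - 49*k**2 - 51*k - 19), as required.

s_k = 5**k*(-3*k**3 - k**2 + k - 1)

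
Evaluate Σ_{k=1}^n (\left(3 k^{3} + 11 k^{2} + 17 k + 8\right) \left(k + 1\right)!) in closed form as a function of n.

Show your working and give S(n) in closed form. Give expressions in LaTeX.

t_(k+1)/t_k = (3*k**4 + 26*k**3 + 88*k**2 + 135*k + 78)/(3*k**3 + 11*k**2 + 17*k + 8).
Factor: A=k + 2; B=1; C=k**3 + 11*k**2/3 + 17*k/3 + 8/3.
Need (k + 2)·f(k+1) − (1)·f(k) = k**3 + 11*k**2/3 + 17*k/3 + 8/3.
deg f ≤ 2 (via 1,0,3).
Solving with deg f ≤ 2: f(k) = (3*k**2 + 2*k - 2)/3.
Certificate R = B(k−1)f/C = (3*k**2 + 2*k - 2)/(3*k**3 + 11*k**2 + 17*k + 8) gives s_k = (3*k**2 + 2*k - 2)*factorial(k + 1).
Δs = (3*k**3 + 11*k**2 + 17*k + 8)*factorial(k + 1), as required.
s_(n+1) = (3*n**2 + 8*n + 3)*factorial(n + 2) and s_(1) = 6, so S(n) = 3*n**4*factorial(n) + 17*n**3*factorial(n) + 33*n**2*factorial(n) + 25*n*factorial(n) + 6*factorial(n) - 6.

S(n) = 3 n^{4} n! + 17 n^{3} n! + 33 n^{2} n! + 25 n n! + 6 n! - 6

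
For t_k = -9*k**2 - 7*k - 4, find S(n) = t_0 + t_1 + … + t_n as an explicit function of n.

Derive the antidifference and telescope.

S(n) = -3*n**3 - 8*n**2 - 9*n - 4

Step 1: r(k) = (9*k**2 + 25*k + 20)/(9*k**2 + 7*k + 4).
A = 1, B = 1, C = k**2 + 7*k/9 + 4/9.
Need (1)·f(k+1) − (1)·f(k) = k**2 + 7*k/9 + 4/9.
Bound: deg f ≤ 3.
A polynomial solution: f(k) = k*(3*k**2 - k + 2)/9.
So s_k = (B(k−1)f/C)·t_k = (k*(3*k**2 - k + 2)/(9*k**2 + 7*k + 4))·t_k = k*(-3*k**2 + k - 2).
Check: Δs_k = -9*k**2 - 7*k - 4. ✓
Telescope: S(n) = s_(n+1) − s_(0) = -3*n**3 - 8*n**2 - 9*n - 4 − (0) = -3*n**3 - 8*n**2 - 9*n - 4.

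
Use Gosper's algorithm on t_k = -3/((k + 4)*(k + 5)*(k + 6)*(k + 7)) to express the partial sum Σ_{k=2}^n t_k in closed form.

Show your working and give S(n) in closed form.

S(n) = (-n**3 - 18*n**2 - 107*n + 126)/(336*(n**3 + 18*n**2 + 107*n + 210))

r(k) = (k + 4)/(k + 8) after simplifying.
Take A(k)=k + 4, B(k)=k + 8, C(k)=1.
Solve (k + 4)·f(k+1) − (k + 7)·f(k) = 1.
From deg A=1, deg B=1, deg C=0: d=3.
Coefficient equations give f(k) = k*(k**2 + 15*k + 74)/360.
So s_k = (B(k−1)f/C)·t_k = (k*(k + 7)*(k**2 + 15*k + 74)/360)·t_k = k*(-k**2 - 15*k - 74)/(120*(k + 4)*(k + 5)*(k + 6)).
s_(k+1) − s_k = -3/(k**4 + 22*k**3 + 179*k**2 + 638*k + 840) = t_k.
Telescope: S(n) = s_(n+1) − s_(2) = (-n**3 - 18*n**2 - 107*n - 90)/(120*(n**3 + 18*n**2 + 107*n + 210)) − (-3/560) = (-n**3 - 18*n**2 - 107*n + 126)/(336*(n**3 + 18*n**2 + 107*n + 210)).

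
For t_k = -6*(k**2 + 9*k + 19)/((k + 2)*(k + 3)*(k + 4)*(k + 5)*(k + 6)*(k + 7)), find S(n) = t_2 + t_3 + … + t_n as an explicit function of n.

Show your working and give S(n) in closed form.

Step 1: r(k) = (k + 2)*(9*k + (k + 1)**2 + 28)/((k + 8)*(k**2 + 9*k + 19)).
Gosper form: A/B · C(k+1)/C(k) with A=k + 2, B=k + 8, C=k**2 + 9*k + 19.
f must satisfy (k + 2)·f(k+1) − (k + 7)·f(k) = k**2 + 9*k + 19.
deg f ≤ 5 (via 1,1,2).
Solving with deg f ≤ 5: f(k) = k*(k + 3)*(k + 5)*(k**2 + 12*k + 44)/144.
R(k) = B(k−1)·f(k)/C(k) = k*(k + 3)*(k + 5)*(k + 7)*(k**2 + 12*k + 44)/(144*(k**2 + 9*k + 19)); s_k = R·t_k = k*(-k**2 - 12*k - 44)/(24*(k**3 + 12*k**2 + 44*k + 48)).
Δs = 6*(-k**2 - 9*k - 19)/(k**6 + 27*k**5 + 295*k**4 + 1665*k**3 + 5104*k**2 + 8028*k + 5040), as required.
s_(n+1) = (-n**3 - 15*n**2 - 71*n - 57)/(24*(n**3 + 15*n**2 + 71*n + 105)) and s_(2) = -1/32, so S(n) = (-n**3 - 15*n**2 - 71*n + 87)/(96*(n**3 + 15*n**2 + 71*n + 105)).

S(n) = (-n**3 - 15*n**2 - 71*n + 87)/(96*(n**3 + 15*n**2 + 71*n + 105))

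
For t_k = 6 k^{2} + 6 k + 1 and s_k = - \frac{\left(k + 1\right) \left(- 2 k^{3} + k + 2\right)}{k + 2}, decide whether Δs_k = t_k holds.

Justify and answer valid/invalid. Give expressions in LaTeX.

s_(k+1) = -(k + 2)*(k - 2*(k + 1)**3 + 3)/(k + 3)
s_(k+1) − s_k = (6*k**4 + 32*k**3 + 49*k**2 + 27*k + 2)/(k**2 + 5*k + 6)
(s_(k+1) − s_k) − t_k = 2*(-2*k**3 - 9*k**2 - 7*k - 2)/(k**2 + 5*k + 6)

Invalid: residual \frac{2 \left(- 2 k^{3} - 9 k^{2} - 7 k - 2\right)}{k^{2} + 5 k + 6} ≠ 0.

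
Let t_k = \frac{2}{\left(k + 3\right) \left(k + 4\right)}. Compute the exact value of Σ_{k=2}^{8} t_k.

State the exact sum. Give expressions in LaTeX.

Σ = 7/30

The ratio is (k + 3)/(k + 5).
So A=k + 3 and B=k + 5, with C=1.
Key eq: (k + 3)·f(k+1) = (k + 4)·f(k) + (1).
From deg A=1, deg B=1, deg C=0: d=1.
Solving with deg f ≤ 1: f(k) = k/3.
R(k) = B(k−1)·f(k)/C(k) = k*(k + 4)/3; s_k = R·t_k = 2*k/(3*(k + 3)).
Δs = 2/(k**2 + 7*k + 12), as required.
Σ_(k=2)^(8) t_k = s_(9) − s_(2) = 1/2 − (4/15) = 7/30.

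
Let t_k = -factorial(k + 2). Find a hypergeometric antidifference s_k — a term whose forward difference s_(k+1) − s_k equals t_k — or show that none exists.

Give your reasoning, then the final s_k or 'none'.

Compute t_(k+1)/t_k: get k + 3.
Normal form (A,B,C) = (k + 3, 1, 1).
Key eq: (k + 3)·f(k+1) = (1)·f(k) + (1).
From deg A=1, deg B=0, deg C=0: d=-1.
d = -1 < 0 ⇒ no nonzero polynomial f; not summable.

none — t_k is not Gosper-summable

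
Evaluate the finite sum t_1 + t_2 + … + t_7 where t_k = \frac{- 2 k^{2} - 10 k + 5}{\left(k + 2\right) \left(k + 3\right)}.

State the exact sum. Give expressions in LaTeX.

Σ = -301/30

Step 1: r(k) = (k + 2)*(10*k + 2*(k + 1)**2 + 5)/((k + 4)*(2*k**2 + 10*k - 5)).
Take A(k)=k + 2, B(k)=k + 4, C(k)=k**2 + 5*k - 5/2.
Key eq: (k + 2)·f(k+1) = (k + 3)·f(k) + (k**2 + 5*k - 5/2).
d = 2 from the (1,1,2) case.
Solve for f: f(k) = k*(4*k - 9)/4 (degree 2 ≤ 2).
R(k) = B(k−1)·f(k)/C(k) = k*(k + 3)*(4*k - 9)/(2*(2*k**2 + 10*k - 5)); s_k = R·t_k = k*(9 - 4*k)/(2*(k + 2)).
Verify: (-2*k**2 - 10*k + 5)/(k**2 + 5*k + 6) matches t_k.
Σ_(k=1)^(7) t_k = s_(8) − s_(1) = -46/5 − (5/6) = -301/30.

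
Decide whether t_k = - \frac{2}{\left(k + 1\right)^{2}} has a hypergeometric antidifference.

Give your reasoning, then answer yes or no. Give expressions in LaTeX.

No; the coefficient equations for f are inconsistent.

Compute t_(k+1)/t_k: get (k + 1)**2/(k + 2)**2.
Normal form (A,B,C) = (k**2 + 2*k + 1, k**2 + 4*k + 4, 1).
Need (k**2 + 2*k + 1)·f(k+1) − (k**2 + 2*k + 1)·f(k) = 1.
Bound: deg f ≤ 0.
Put f(k) = c0: A·f(k+1) − B(k−1)·f(k) − C = -1; need -1 = 0 — inconsistent ⇒ no f, not summable.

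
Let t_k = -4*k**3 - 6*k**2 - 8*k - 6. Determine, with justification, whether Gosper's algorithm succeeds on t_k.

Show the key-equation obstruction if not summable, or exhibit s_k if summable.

t_(k+1)/t_k = (2*k**3 + 9*k**2 + 16*k + 12)/(2*k**3 + 3*k**2 + 4*k + 3).
Normal form (A,B,C) = (1, 1, k**3 + 3*k**2/2 + 2*k + 3/2).
Key eq: (1)·f(k+1) = (1)·f(k) + (k**3 + 3*k**2/2 + 2*k + 3/2).
Bound: deg f ≤ 4.
Solving with deg f ≤ 4: f(k) = k*(k + 1)*(k**2 - k + 3)/4.
Then R = B(k−1)f/C = k*(k**2 - k + 3)/(2*(2*k**2 + k + 3)), so s_k = R(k)·t_k = k*(-k**3 - 2*k - 3).
Verify: -4*k**3 - 6*k**2 - 8*k - 6 matches t_k.

Yes. s_k = k*(-k**3 - 2*k - 3).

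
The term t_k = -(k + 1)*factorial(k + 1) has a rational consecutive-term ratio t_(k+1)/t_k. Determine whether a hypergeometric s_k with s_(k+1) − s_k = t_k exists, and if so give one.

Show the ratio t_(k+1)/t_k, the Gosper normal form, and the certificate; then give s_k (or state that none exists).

s_k = -factorial(k + 1)

Step 1: r(k) = (k + 2)**2/(k + 1).
A = k + 2, B = 1, C = k + 1.
Set up (k + 2)·f(k+1) − (1)·f(k) − (k + 1) = 0.
Bound: deg f ≤ 0.
Match coefficients ⇒ f(k) = 1.
R(k) = B(k−1)·f(k)/C(k) = 1/(k + 1); s_k = R·t_k = -factorial(k + 1).
Check: Δs_k = -(k + 1)*factorial(k + 1). ✓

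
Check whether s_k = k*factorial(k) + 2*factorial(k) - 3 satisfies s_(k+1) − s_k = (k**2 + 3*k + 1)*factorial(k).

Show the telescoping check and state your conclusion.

s_(k+1) = k**2*factorial(k) + 4*k*factorial(k) + 3*factorial(k) - 3
s_(k+1) − s_k = (k**2 + 3*k + 1)*factorial(k)
(s_(k+1) − s_k) − t_k = 0

valid; difference matches t_k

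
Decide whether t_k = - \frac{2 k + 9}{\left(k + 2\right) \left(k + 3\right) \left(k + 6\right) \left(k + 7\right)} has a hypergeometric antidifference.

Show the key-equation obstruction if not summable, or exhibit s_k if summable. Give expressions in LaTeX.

Yes. s_k = \frac{k \left(- k - 8\right)}{12 \left(k^{2} + 8 k + 12\right)}.

The ratio is (k + 2)*(k + 6)*(2*k + 11)/((k + 4)*(k + 8)*(2*k + 9)).
A = k + 2, B = k + 8, C = k**3 + 27*k**2/2 + 121*k/2 + 90.
Solve (k + 2)·f(k+1) − (k + 7)·f(k) = k**3 + 27*k**2/2 + 121*k/2 + 90.
Bound: deg f ≤ 5.
A polynomial solution: f(k) = k*(k + 3)*(k + 4)*(k + 5)*(k + 8)/24.
So s_k = (B(k−1)f/C)·t_k = (k*(k + 3)*(k + 7)*(k + 8)/(12*(2*k + 9)))·t_k = k*(-k - 8)/(12*(k**2 + 8*k + 12)).
Verify: (-2*k - 9)/(k**4 + 18*k**3 + 113*k**2 + 288*k + 252) matches t_k.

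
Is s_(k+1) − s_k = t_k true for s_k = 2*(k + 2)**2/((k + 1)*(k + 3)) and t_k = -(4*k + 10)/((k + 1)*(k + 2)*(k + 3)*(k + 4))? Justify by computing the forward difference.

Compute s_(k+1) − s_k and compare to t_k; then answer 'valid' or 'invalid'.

s_(k+1) = 2*(k + 3)**2/((k + 2)*(k + 4))
s_(k+1) − s_k = 2*(-2*k - 5)/(k**4 + 10*k**3 + 35*k**2 + 50*k + 24)
(s_(k+1) − s_k) − t_k = 0

valid (s_(k+1) − s_k reduces to t_k)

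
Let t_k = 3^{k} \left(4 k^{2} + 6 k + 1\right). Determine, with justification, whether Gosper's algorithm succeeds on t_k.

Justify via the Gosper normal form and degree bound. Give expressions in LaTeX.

Ratio r(k) = 3*(4*k**2 + 14*k + 11)/(4*k**2 + 6*k + 1).
Normal form (A,B,C) = (3, 1, k**2 + 3*k/2 + 1/4).
Need (3)·f(k+1) − (1)·f(k) = k**2 + 3*k/2 + 1/4.
d = 2 from the (0,0,2) case.
Solve for f: f(k) = (2*k**2 - 3*k + 2)/4 (degree 2 ≤ 2).
Get s_k = R·t_k = 3**k*(2*k**2 - 3*k + 2) with R(k) = B(k−1)f(k)/C(k) = (2*k**2 - 3*k + 2)/(4*k**2 + 6*k + 1).
s_(k+1) − s_k = 3**k*(4*k**2 + 6*k + 1) = t_k.

Yes. s_k = 3^{k} \left(2 k^{2} - 3 k + 2\right).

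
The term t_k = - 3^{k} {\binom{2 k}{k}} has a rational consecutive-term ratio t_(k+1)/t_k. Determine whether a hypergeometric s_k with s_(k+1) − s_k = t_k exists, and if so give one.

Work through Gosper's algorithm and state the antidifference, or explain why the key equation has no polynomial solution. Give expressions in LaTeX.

The ratio is 6*(2*k + 1)/(k + 1).
Normal form (A,B,C) = (12*k + 6, k + 1, 1).
f must satisfy (12*k + 6)·f(k+1) − (k)·f(k) = 1.
From deg A=1, deg B=1, deg C=0: d=-1.
Negative degree bound (-1): no f exists, t_k not Gosper-summable.

none — t_k is not Gosper-summable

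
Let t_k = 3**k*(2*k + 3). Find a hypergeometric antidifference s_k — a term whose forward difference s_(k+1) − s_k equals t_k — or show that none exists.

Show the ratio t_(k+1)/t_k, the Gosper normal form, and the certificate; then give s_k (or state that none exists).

s_k = 3**k*k

r(k) = 3*(2*k + 5)/(2*k + 3) after simplifying.
Factor: A=3; B=1; C=k + 3/2.
f must satisfy (3)·f(k+1) − (1)·f(k) = k + 3/2.
d = 1 from the (0,0,1) case.
Solving with deg f ≤ 1: f(k) = k/2.
So s_k = (B(k−1)f/C)·t_k = (k/(2*k + 3))·t_k = 3**k*k.
Δs = 3**k*(2*k + 3), as required.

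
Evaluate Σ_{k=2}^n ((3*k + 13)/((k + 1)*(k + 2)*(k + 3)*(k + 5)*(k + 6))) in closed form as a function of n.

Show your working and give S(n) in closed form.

t_(k+1)/t_k = (k + 1)*(k + 5)*(3*k + 16)/((k + 4)*(k + 7)*(3*k + 13)).
Gosper form: A/B · C(k+1)/C(k) with A=k + 1, B=k + 7, C=k**2 + 25*k/3 + 52/3.
Key eq: (k + 1)·f(k+1) = (k + 6)·f(k) + (k**2 + 25*k/3 + 52/3).
d = 5 from the (1,1,2) case.
Solve for f: f(k) = k*(k + 3)*(k + 4)*(k**2 + 8*k + 17)/30 (degree 5 ≤ 5).
So s_k = (B(k−1)f/C)·t_k = (k*(k + 3)*(k + 6)*(k**2 + 8*k + 17)/(10*(3*k + 13)))·t_k = k*(k**2 + 8*k + 17)/(10*(k**3 + 8*k**2 + 17*k + 10)).
Verify: (3*k + 13)/(k**5 + 17*k**4 + 107*k**3 + 307*k**2 + 396*k + 180) matches t_k.
Evaluate: s_(n+1) = (n**3 + 11*n**2 + 36*n + 26)/(10*(n**3 + 11*n**2 + 36*n + 36)); subtract s_(2) = 37/420 ⇒ S(n) = (n**3 + 11*n**2 + 36*n - 48)/(84*(n**3 + 11*n**2 + 36*n + 36)).

S(n) = (n**3 + 11*n**2 + 36*n - 48)/(84*(n**3 + 11*n**2 + 36*n + 36))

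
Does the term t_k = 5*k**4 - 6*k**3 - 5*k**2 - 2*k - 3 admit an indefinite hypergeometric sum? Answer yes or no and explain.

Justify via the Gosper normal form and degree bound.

Step 1: r(k) = (5*k**4 + 14*k**3 + 7*k**2 - 10*k - 11)/(5*k**4 - 6*k**3 - 5*k**2 - 2*k - 3).
Normal form (A,B,C) = (1, 1, k**4 - 6*k**3/5 - k**2 - 2*k/5 - 3/5).
Solve (1)·f(k+1) − (1)·f(k) = k**4 - 6*k**3/5 - k**2 - 2*k/5 - 3/5.
Bound: deg f ≤ 5.
Match coefficients ⇒ f(k) = k*(k**4 - 4*k**3 + 3*k**2 - 3)/5.
So s_k = (B(k−1)f/C)·t_k = (k*(k**4 - 4*k**3 + 3*k**2 - 3)/(5*k**4 - 6*k**3 - 5*k**2 - 2*k - 3))·t_k = k*(k**4 - 4*k**3 + 3*k**2 - 3).
Check: Δs_k = 5*k**4 - 6*k**3 - 5*k**2 - 2*k - 3. ✓

Yes. s_k = k*(k**4 - 4*k**3 + 3*k**2 - 3).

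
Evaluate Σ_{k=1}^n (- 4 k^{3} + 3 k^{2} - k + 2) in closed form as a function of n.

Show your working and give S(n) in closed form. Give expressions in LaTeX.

Ratio r(k) = k*(4*k**2 + 9*k + 7)/(4*k**3 - 3*k**2 + k - 2).
Normal form (A,B,C) = (1, 1, k**3 - 3*k**2/4 + k/4 - 1/2).
Solve (1)·f(k+1) − (1)·f(k) = k**3 - 3*k**2/4 + k/4 - 1/2.
From deg A=0, deg B=0, deg C=3: d=4.
A polynomial solution: f(k) = k*(k**3 - 3*k**2 + 3*k - 3)/4.
R(k) = B(k−1)·f(k)/C(k) = k*(k**3 - 3*k**2 + 3*k - 3)/((k - 1)*(4*k**2 + k + 2)); s_k = R·t_k = k*(-k**3 + 3*k**2 - 3*k + 3).
Check: Δs_k = -4*k**3 + 3*k**2 - k + 2. ✓
Telescope: S(n) = s_(n+1) − s_(1) = -n**4 - n**3 + 2*n + 2 − (2) = n*(-n**3 - n**2 + 2).

S(n) = n \left(- n^{3} - n^{2} + 2\right)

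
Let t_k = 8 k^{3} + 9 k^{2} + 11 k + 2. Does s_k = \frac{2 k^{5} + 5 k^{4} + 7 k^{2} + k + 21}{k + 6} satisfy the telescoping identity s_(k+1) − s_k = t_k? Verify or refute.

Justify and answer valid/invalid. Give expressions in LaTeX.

s_(k+1) = (k + 2*(k + 1)**5 + 5*(k + 1)**4 + 7*(k + 1)**2 + 22)/(k + 7)
s_(k+1) − s_k = (8*k**5 + 95*k**4 + 290*k**3 + 337*k**2 + 278*k + 69)/(k**2 + 13*k + 42)
(s_(k+1) − s_k) − t_k = 3*(-6*k**4 - 58*k**3 - 62*k**2 - 70*k - 5)/(k**2 + 13*k + 42)

Invalid: residual \frac{3 \left(- 6 k^{4} - 58 k^{3} - 62 k^{2} - 70 k - 5\right)}{k^{2} + 13 k + 42} ≠ 0.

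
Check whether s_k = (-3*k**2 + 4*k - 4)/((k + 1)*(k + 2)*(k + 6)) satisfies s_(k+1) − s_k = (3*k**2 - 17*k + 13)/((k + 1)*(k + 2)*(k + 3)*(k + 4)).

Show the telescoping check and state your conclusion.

Invalid: residual 3*(-6*k**3 - 9*k**2 + 101*k - 94)/(k**6 + 23*k**5 + 207*k**4 + 925*k**3 + 2144*k**2 + 2412*k + 1008) ≠ 0.

s_(k+1) = (4*k - 3*(k + 1)**2)/((k + 2)*(k + 3)*(k + 7))
s_(k+1) − s_k = (3*k**3 - 8*k**2 - 77*k + 66)/(k**5 + 19*k**4 + 131*k**3 + 401*k**2 + 540*k + 252)
(s_(k+1) − s_k) − t_k = 3*(-6*k**3 - 9*k**2 + 101*k - 94)/(k**6 + 23*k**5 + 207*k**4 + 925*k**3 + 2144*k**2 + 2412*k + 1008)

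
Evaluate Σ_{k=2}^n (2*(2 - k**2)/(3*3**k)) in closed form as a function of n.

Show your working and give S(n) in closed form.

Compute t_(k+1)/t_k: get ((k + 1)**2 - 2)/(3*(k**2 - 2)).
Normal form (A,B,C) = (1/3, 1, k**2 - 2).
Solve (1/3)·f(k+1) − (1)·f(k) = k**2 - 2.
Degrees (0,0,2) ⇒ d ≤ 2.
Match coefficients ⇒ f(k) = -3*(k**2 + k - 1)/2.
Get s_k = R·t_k = (k**2 + k - 1)/3**k with R(k) = B(k−1)f(k)/C(k) = -3*(k**2 + k - 1)/(2*(k**2 - 2)).
Check: Δs_k = 2*(2 - k**2)/(3*3**k). ✓
s_(n+1) = 3**(-n - 1)*(n**2 + 3*n + 1) and s_(2) = 5/9, so S(n) = 3**(-n - 2)*(-5*3**n + 3*n**2 + 9*n + 3).

S(n) = 3**(-n - 2)*(-5*3**n + 3*n**2 + 9*n + 3)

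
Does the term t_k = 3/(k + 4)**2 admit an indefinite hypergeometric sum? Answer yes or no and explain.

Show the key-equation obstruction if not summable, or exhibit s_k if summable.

Ratio r(k) = (k + 4)**2/(k + 5)**2.
Take A(k)=k**2 + 8*k + 16, B(k)=k**2 + 10*k + 25, C(k)=1.
f must satisfy (k**2 + 8*k + 16)·f(k+1) − (k**2 + 8*k + 16)·f(k) = 1.
Degrees (2,2,0) ⇒ d ≤ 0.
f = c0 ⇒ A·f(k+1) − B(k−1)·f(k) − C = -1. The system {-1 = 0} is inconsistent; no antidifference.

No. Not Gosper-summable.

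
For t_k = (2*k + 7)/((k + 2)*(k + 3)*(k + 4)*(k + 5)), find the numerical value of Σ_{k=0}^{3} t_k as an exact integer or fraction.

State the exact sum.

The ratio is (k + 2)*(2*k + 9)/((k + 6)*(2*k + 7)).
So A=k + 2 and B=k + 6, with C=k + 7/2.
Need (k + 2)·f(k+1) − (k + 5)·f(k) = k + 7/2.
d = 3 from the (1,1,1) case.
Solving with deg f ≤ 3: f(k) = k*(k + 3)*(k + 6)/16.
Then R = B(k−1)f/C = k*(k + 3)*(k + 5)*(k + 6)/(8*(2*k + 7)), so s_k = R(k)·t_k = k*(k + 6)/(8*(k**2 + 6*k + 8)).
Δs = (2*k + 7)/(k**4 + 14*k**3 + 71*k**2 + 154*k + 120), as required.
Evaluate s at k=4 and k=0: 5/48 and 0; difference 5/48.

Σ = 5/48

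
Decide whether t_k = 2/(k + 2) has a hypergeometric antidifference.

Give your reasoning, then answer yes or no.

No. Not Gosper-summable.

Step 1: r(k) = (k + 2)/(k + 3).
Take A(k)=k + 2, B(k)=k + 3, C(k)=1.
f must satisfy (k + 2)·f(k+1) − (k + 2)·f(k) = 1.
deg f ≤ 0 (via 1,1,0).
Put f(k) = c0: A·f(k+1) − B(k−1)·f(k) − C = -1; need -1 = 0 — inconsistent ⇒ no f, not summable.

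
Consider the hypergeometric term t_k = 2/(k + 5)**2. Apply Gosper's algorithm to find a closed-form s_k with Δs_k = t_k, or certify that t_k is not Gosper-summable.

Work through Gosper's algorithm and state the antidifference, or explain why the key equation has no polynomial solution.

not Gosper-summable; s_k does not exist

The ratio is (k + 5)**2/(k + 6)**2.
Take A(k)=k**2 + 10*k + 25, B(k)=k**2 + 12*k + 36, C(k)=1.
Key eq: (k**2 + 10*k + 25)·f(k+1) = (k**2 + 10*k + 25)·f(k) + (1).
From deg A=2, deg B=2, deg C=0: d=0.
f = c0 ⇒ A·f(k+1) − B(k−1)·f(k) − C = -1. The system {-1 = 0} is inconsistent; no antidifference.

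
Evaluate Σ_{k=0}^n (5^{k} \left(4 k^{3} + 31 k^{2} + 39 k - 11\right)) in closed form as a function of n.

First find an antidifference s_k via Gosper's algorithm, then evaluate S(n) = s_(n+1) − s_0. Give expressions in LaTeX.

S(n) = 5 \cdot 5^{n} n^{3} + 35 \cdot 5^{n} n^{2} + 35 \cdot 5^{n} n - 15 \cdot 5^{n} + 4

Ratio r(k) = 5*(4*k**3 + 43*k**2 + 113*k + 63)/(4*k**3 + 31*k**2 + 39*k - 11).
Factor: A=5; B=1; C=k**3 + 31*k**2/4 + 39*k/4 - 11/4.
Set up (5)·f(k+1) − (1)·f(k) − (k**3 + 31*k**2/4 + 39*k/4 - 11/4) = 0.
d = 3 from the (0,0,3) case.
Solve for f: f(k) = (k**3 + 4*k**2 - 4*k - 4)/4 (degree 3 ≤ 3).
Then R = B(k−1)f/C = (k**3 + 4*k**2 - 4*k - 4)/(4*k**3 + 31*k**2 + 39*k - 11), so s_k = R(k)·t_k = 5**k*(k**3 + 4*k**2 - 4*k - 4).
Verify: 5**k*(4*k**3 + 31*k**2 + 39*k - 11) matches t_k.
s_(n+1) = 5**(n + 1)*(n**3 + 7*n**2 + 7*n - 3) and s_(0) = -4, so S(n) = 5*5**n*n**3 + 35*5**n*n**2 + 35*5**n*n - 15*5**n + 4.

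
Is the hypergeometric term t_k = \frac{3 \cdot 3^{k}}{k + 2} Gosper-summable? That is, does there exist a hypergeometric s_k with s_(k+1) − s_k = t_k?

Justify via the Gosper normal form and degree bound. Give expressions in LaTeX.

No — negative degree bound, so no certificate f.

Ratio r(k) = 3*(k + 2)/(k + 3).
A = 3*k + 6, B = k + 3, C = 1.
Set up (3*k + 6)·f(k+1) − (k + 2)·f(k) − (1) = 0.
d = -1 from the (1,1,0) case.
d = -1 < 0 ⇒ no nonzero polynomial f; not summable.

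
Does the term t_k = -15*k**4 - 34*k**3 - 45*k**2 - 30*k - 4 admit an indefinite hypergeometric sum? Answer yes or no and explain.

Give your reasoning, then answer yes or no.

Step 1: r(k) = (15*k**4 + 94*k**3 + 237*k**2 + 282*k + 128)/(15*k**4 + 34*k**3 + 45*k**2 + 30*k + 4).
Factor: A=1; B=1; C=k**4 + 34*k**3/15 + 3*k**2 + 2*k + 4/15.
Need (1)·f(k+1) − (1)·f(k) = k**4 + 34*k**3/15 + 3*k**2 + 2*k + 4/15.
From deg A=0, deg B=0, deg C=4: d=5.
A polynomial solution: f(k) = k*(k + 1)*(3*k**3 - 2*k**2 + 5*k - 4)/15.
Get s_k = R·t_k = k*(-3*k**4 - k**3 - 3*k**2 - k + 4) with R(k) = B(k−1)f(k)/C(k) = k*(3*k**3 - 2*k**2 + 5*k - 4)/(15*k**3 + 19*k**2 + 26*k + 4).
Check: Δs_k = -15*k**4 - 34*k**3 - 45*k**2 - 30*k - 4. ✓

Yes. s_k = k*(-3*k**4 - k**3 - 3*k**2 - k + 4).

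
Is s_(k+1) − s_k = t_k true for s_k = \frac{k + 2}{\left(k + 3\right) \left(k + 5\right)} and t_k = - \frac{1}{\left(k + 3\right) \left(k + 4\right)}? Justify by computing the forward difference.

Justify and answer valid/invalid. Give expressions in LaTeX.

s_(k+1) = (k + 3)/((k + 4)*(k + 6))
s_(k+1) − s_k = (-k**2 - 5*k - 3)/(k**4 + 18*k**3 + 119*k**2 + 342*k + 360)
(s_(k+1) − s_k) − t_k = 3*(2*k + 9)/(k**4 + 18*k**3 + 119*k**2 + 342*k + 360)

Invalid: residual \frac{3 \left(2 k + 9\right)}{k^{4} + 18 k^{3} + 119 k^{2} + 342 k + 360} ≠ 0.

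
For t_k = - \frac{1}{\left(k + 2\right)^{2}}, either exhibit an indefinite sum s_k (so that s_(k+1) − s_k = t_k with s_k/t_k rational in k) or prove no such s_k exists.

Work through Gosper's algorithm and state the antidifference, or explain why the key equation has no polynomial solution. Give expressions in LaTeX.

Ratio r(k) = (k + 2)**2/(k + 3)**2.
Normal form (A,B,C) = (k**2 + 4*k + 4, k**2 + 6*k + 9, 1).
Set up (k**2 + 4*k + 4)·f(k+1) − (k**2 + 4*k + 4)·f(k) − (1) = 0.
deg f ≤ 0 (via 2,2,0).
Generic f = c0 gives residual -1; -1 = 0 cannot hold, so t_k is not Gosper-summable.

not Gosper-summable; s_k does not exist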